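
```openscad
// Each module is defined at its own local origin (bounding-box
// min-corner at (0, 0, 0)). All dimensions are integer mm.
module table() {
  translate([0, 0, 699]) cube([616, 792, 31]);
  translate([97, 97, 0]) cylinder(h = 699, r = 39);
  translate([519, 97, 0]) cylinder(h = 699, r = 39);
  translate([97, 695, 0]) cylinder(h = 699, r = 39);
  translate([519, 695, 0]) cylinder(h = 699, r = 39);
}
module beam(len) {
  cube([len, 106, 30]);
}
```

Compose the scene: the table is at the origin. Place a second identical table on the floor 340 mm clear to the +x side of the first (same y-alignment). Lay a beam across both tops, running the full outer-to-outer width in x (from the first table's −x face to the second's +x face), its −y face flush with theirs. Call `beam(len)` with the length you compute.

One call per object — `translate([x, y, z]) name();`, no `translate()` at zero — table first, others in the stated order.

table();
translate([956, 0, 0]) table();
translate([0, 0, 730]) beam(1572);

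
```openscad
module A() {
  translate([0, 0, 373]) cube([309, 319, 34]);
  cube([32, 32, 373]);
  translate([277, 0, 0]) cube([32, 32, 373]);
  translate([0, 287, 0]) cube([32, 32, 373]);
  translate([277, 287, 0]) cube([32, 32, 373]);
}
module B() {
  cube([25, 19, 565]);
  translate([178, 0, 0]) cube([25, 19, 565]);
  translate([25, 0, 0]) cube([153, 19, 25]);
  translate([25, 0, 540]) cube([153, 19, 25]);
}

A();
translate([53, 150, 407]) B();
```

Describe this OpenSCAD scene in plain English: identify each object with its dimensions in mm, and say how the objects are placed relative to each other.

A is a four-legged stool. The seat is 309×319 mm, 34 mm thick, top at z = 407 mm. It stands on four square legs, each 32×32 mm in cross-section, from z = 0 to the seat underside, each flush with a corner of the seat.

B is a rectangular picture frame lying in the x–z plane (depth along y). The opening is 153 mm wide (x) by 515 mm tall (z), surrounded by a border 25 mm wide on all four sides. The frame is 19 mm deep and is made of two full-height vertical stiles with two horizontal rails fitted between them.

The picture frame is on top of the stool, centred.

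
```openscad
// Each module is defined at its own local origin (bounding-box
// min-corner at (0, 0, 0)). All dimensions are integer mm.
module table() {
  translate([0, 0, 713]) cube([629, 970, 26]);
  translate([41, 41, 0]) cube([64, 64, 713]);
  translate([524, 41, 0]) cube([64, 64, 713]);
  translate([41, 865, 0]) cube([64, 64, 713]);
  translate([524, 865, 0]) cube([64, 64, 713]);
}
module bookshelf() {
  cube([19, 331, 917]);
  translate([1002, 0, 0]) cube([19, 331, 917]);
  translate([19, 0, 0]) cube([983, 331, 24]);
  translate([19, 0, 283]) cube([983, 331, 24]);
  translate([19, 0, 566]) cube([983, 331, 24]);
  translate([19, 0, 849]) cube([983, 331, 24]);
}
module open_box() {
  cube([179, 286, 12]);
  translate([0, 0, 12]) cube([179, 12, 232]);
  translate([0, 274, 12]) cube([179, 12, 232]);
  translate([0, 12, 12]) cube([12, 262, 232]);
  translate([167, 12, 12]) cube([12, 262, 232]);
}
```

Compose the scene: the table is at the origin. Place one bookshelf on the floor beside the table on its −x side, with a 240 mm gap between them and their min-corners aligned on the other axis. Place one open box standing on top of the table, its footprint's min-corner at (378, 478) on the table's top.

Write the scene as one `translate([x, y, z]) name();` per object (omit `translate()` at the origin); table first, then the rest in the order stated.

table();
translate([-1261, 0, 0]) bookshelf();
translate([378, 478, 739]) open_box();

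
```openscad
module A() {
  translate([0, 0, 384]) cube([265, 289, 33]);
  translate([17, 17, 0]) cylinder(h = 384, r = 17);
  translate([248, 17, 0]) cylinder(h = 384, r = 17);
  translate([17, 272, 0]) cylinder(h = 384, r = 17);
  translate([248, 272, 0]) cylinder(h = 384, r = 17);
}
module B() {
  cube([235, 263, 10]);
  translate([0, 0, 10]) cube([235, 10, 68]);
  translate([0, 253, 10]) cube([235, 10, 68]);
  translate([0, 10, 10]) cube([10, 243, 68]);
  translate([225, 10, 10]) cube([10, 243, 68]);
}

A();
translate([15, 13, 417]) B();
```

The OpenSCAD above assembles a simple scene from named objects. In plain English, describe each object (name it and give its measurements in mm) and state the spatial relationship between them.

A is a four-legged stool. The seat is a 265×289×33 mm slab whose top surface is at z = 417 mm; four round legs, each 34 mm in diameter, run from the floor (z = 0) to the underside of the seat, each leg's axis is inset half a diameter from the nearest pair of seat edges (so the leg's bounding box is flush with the corner).

B is an open-topped rectangular box: outside dimensions 235×263×78 mm, with a uniform wall and base thickness of 10 mm. The base is a full 235×263 slab on the floor; four walls sit on top of the base. The front and back walls (the −y and +y sides) span the full width; the two side walls fit between them.

The open box is on top of the stool, centred.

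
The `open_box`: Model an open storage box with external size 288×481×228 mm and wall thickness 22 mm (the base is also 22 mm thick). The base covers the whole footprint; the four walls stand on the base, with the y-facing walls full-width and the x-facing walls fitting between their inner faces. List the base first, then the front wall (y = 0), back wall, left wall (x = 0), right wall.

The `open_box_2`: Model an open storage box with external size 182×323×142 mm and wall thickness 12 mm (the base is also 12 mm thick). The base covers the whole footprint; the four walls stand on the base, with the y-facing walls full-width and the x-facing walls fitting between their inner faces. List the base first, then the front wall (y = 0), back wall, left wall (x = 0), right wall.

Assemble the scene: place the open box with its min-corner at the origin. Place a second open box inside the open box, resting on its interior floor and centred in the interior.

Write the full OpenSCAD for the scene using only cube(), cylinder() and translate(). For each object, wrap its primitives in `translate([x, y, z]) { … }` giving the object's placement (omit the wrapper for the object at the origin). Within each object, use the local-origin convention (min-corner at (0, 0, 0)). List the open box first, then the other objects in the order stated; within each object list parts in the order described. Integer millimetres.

cube([288, 481, 22]);
translate([0, 0, 22]) cube([288, 22, 206]);
translate([0, 459, 22]) cube([288, 22, 206]);
translate([0, 22, 22]) cube([22, 437, 206]);
translate([266, 22, 22]) cube([22, 437, 206]);
translate([53, 79, 22]) {
  cube([182, 323, 12]);
  translate([0, 0, 12]) cube([182, 12, 130]);
  translate([0, 311, 12]) cube([182, 12, 130]);
  translate([0, 12, 12]) cube([12, 299, 130]);
  translate([170, 12, 12]) cube([12, 299, 130]);
}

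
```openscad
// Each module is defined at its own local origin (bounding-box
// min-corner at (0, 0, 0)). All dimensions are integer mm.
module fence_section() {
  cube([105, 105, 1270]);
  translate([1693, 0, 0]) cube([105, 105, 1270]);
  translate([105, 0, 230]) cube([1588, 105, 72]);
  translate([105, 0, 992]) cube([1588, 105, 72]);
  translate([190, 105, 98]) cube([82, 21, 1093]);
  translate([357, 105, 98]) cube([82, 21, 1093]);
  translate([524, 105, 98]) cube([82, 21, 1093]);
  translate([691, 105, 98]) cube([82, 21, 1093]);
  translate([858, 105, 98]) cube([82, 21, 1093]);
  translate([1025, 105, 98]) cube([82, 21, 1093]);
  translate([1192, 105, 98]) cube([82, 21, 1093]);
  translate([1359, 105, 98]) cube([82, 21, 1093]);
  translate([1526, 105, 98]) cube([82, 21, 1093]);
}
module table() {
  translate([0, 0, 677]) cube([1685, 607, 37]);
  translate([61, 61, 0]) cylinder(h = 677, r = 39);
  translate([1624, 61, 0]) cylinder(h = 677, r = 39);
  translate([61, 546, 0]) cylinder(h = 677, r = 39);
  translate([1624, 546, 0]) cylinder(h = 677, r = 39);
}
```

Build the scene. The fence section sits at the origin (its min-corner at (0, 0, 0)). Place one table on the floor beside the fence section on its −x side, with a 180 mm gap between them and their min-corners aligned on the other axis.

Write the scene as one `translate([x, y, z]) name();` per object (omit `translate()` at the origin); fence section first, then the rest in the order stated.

fence_section();
translate([-1865, 0, 0]) table();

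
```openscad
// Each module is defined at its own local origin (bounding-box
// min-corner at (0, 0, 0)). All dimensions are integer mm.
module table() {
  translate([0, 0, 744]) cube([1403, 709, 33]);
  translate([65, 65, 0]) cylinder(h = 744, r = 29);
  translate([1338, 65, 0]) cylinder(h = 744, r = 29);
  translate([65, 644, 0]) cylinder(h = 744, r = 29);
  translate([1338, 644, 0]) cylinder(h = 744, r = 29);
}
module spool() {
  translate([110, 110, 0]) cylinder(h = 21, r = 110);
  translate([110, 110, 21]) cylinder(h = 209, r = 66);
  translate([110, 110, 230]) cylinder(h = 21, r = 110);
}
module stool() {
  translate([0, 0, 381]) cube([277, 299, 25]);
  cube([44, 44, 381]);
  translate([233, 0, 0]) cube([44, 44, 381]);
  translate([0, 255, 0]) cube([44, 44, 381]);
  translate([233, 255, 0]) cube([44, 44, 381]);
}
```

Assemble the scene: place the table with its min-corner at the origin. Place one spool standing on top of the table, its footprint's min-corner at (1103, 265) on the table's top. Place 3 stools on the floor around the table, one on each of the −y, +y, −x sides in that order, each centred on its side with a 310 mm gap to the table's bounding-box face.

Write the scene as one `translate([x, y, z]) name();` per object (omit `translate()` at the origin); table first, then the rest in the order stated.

table();
translate([1103, 265, 777]) spool();
translate([563, -609, 0]) stool();
translate([563, 1019, 0]) stool();
translate([-587, 205, 0]) stool();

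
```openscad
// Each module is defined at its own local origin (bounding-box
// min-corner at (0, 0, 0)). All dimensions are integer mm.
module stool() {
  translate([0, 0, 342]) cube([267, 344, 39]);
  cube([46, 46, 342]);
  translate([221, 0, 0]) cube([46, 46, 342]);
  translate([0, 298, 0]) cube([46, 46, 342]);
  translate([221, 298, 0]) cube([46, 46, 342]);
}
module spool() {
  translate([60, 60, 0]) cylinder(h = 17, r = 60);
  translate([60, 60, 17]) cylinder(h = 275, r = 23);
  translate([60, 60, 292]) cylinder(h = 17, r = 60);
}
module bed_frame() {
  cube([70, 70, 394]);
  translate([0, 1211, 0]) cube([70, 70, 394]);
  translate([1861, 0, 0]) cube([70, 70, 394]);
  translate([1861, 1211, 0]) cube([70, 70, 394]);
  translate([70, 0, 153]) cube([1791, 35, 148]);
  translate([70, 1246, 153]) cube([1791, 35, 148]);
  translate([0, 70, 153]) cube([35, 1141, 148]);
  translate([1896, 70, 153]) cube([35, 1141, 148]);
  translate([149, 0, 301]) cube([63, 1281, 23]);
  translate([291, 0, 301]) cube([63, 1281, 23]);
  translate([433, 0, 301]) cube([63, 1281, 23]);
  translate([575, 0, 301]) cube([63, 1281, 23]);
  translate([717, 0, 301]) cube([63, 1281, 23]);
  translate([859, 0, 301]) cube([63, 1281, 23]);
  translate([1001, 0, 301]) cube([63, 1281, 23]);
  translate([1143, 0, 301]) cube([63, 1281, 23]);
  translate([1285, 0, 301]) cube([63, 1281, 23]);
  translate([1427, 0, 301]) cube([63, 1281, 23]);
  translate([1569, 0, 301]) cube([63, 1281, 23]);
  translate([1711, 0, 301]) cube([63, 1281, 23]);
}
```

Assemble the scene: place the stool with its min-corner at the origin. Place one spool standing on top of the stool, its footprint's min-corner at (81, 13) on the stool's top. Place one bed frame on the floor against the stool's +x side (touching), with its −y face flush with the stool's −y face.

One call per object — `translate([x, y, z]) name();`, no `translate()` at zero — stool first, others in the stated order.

stool();
translate([81, 13, 381]) spool();
translate([267, 0, 0]) bed_frame();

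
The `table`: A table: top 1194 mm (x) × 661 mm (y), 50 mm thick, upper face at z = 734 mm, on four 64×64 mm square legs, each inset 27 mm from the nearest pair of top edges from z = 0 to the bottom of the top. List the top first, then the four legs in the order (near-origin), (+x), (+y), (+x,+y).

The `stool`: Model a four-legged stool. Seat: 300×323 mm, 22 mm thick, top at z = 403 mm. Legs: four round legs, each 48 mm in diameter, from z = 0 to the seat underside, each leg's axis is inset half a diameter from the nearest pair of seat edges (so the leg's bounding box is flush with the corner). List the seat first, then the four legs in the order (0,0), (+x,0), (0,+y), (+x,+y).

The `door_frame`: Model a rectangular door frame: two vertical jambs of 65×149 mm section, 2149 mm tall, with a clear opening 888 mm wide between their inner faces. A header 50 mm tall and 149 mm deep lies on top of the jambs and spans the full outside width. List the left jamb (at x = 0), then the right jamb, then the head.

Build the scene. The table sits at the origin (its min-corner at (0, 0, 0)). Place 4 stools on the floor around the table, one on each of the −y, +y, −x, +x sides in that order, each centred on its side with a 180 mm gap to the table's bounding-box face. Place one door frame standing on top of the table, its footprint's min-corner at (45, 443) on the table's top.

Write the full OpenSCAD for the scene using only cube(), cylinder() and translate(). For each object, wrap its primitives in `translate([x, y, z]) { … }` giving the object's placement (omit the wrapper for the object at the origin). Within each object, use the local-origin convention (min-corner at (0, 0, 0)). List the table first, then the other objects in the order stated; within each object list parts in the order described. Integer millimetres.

translate([0, 0, 684]) cube([1194, 661, 50]);
translate([27, 27, 0]) cube([64, 64, 684]);
translate([1103, 27, 0]) cube([64, 64, 684]);
translate([27, 570, 0]) cube([64, 64, 684]);
translate([1103, 570, 0]) cube([64, 64, 684]);
translate([447, -503, 0]) {
  translate([0, 0, 381]) cube([300, 323, 22]);
  translate([24, 24, 0]) cylinder(h = 381, r = 24);
  translate([276, 24, 0]) cylinder(h = 381, r = 24);
  translate([24, 299, 0]) cylinder(h = 381, r = 24);
  translate([276, 299, 0]) cylinder(h = 381, r = 24);
}
translate([447, 841, 0]) {
  translate([0, 0, 381]) cube([300, 323, 22]);
  translate([24, 24, 0]) cylinder(h = 381, r = 24);
  translate([276, 24, 0]) cylinder(h = 381, r = 24);
  translate([24, 299, 0]) cylinder(h = 381, r = 24);
  translate([276, 299, 0]) cylinder(h = 381, r = 24);
}
translate([-480, 169, 0]) {
  translate([0, 0, 381]) cube([300, 323, 22]);
  translate([24, 24, 0]) cylinder(h = 381, r = 24);
  translate([276, 24, 0]) cylinder(h = 381, r = 24);
  translate([24, 299, 0]) cylinder(h = 381, r = 24);
  translate([276, 299, 0]) cylinder(h = 381, r = 24);
}
translate([1374, 169, 0]) {
  translate([0, 0, 381]) cube([300, 323, 22]);
  translate([24, 24, 0]) cylinder(h = 381, r = 24);
  translate([276, 24, 0]) cylinder(h = 381, r = 24);
  translate([24, 299, 0]) cylinder(h = 381, r = 24);
  translate([276, 299, 0]) cylinder(h = 381, r = 24);
}
translate([45, 443, 734]) {
  cube([65, 149, 2149]);
  translate([953, 0, 0]) cube([65, 149, 2149]);
  translate([0, 0, 2149]) cube([1018, 149, 50]);
}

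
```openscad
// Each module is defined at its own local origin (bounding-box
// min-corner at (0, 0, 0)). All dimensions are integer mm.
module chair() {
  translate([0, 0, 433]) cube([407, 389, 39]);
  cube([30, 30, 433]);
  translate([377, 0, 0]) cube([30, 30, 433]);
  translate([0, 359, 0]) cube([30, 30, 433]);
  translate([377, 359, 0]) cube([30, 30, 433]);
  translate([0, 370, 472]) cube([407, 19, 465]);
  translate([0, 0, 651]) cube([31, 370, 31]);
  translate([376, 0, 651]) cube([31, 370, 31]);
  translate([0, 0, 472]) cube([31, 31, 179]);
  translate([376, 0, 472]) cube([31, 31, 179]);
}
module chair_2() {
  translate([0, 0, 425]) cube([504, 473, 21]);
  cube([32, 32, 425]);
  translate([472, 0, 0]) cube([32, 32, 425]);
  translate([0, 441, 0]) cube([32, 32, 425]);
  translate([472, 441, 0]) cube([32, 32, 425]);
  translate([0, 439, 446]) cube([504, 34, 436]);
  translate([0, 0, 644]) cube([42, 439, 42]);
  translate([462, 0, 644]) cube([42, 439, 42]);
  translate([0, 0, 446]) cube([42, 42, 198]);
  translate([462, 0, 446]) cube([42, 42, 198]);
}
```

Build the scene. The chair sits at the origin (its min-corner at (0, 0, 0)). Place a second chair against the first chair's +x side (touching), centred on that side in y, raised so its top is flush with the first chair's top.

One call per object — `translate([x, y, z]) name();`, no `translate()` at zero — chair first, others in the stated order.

chair();
translate([407, -42, 55]) chair_2();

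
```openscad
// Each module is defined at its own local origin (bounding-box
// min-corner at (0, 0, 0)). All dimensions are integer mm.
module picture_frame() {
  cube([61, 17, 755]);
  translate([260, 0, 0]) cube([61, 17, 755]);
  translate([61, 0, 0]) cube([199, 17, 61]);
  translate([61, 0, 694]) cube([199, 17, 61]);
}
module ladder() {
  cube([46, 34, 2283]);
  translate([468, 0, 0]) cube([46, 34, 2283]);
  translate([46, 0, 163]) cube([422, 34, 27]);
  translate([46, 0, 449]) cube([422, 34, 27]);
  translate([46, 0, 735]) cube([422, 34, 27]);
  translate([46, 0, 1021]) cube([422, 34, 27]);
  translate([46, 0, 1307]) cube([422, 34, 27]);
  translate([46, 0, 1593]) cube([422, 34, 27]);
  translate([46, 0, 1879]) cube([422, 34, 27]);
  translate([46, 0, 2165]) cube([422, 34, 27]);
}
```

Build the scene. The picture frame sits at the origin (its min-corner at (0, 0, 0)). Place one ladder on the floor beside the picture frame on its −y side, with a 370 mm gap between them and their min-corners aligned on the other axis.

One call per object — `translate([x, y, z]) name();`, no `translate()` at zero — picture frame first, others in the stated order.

picture_frame();
translate([0, -404, 0]) ladder();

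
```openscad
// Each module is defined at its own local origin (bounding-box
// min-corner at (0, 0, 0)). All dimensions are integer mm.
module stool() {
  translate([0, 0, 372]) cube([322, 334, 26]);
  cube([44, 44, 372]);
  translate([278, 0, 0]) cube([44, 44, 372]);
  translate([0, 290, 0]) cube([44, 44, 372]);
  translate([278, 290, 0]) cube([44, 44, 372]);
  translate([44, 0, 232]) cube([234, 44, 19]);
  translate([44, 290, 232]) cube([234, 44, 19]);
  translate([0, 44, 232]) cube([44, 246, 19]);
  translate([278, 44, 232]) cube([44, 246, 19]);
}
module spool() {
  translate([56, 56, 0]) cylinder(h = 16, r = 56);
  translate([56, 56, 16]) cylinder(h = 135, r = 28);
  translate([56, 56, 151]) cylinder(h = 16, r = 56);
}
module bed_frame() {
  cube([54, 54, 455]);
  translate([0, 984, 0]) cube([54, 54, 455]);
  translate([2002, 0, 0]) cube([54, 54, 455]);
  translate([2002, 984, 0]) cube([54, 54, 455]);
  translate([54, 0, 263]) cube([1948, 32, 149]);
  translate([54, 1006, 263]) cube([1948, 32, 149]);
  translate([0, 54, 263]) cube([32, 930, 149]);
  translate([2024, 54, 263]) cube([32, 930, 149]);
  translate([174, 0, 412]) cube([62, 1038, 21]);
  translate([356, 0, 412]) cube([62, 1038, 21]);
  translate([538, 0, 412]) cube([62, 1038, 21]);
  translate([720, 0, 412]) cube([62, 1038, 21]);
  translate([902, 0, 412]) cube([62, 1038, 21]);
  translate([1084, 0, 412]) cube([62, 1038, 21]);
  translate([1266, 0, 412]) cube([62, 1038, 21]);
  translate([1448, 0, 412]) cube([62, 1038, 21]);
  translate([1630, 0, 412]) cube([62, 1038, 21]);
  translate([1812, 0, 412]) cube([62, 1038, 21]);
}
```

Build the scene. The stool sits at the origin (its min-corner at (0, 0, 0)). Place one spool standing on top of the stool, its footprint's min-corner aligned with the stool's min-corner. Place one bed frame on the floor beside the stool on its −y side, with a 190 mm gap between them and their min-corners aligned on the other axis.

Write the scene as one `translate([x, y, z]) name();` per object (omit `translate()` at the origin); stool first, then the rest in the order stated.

stool();
translate([0, 0, 398]) spool();
translate([0, -1228, 0]) bed_frame();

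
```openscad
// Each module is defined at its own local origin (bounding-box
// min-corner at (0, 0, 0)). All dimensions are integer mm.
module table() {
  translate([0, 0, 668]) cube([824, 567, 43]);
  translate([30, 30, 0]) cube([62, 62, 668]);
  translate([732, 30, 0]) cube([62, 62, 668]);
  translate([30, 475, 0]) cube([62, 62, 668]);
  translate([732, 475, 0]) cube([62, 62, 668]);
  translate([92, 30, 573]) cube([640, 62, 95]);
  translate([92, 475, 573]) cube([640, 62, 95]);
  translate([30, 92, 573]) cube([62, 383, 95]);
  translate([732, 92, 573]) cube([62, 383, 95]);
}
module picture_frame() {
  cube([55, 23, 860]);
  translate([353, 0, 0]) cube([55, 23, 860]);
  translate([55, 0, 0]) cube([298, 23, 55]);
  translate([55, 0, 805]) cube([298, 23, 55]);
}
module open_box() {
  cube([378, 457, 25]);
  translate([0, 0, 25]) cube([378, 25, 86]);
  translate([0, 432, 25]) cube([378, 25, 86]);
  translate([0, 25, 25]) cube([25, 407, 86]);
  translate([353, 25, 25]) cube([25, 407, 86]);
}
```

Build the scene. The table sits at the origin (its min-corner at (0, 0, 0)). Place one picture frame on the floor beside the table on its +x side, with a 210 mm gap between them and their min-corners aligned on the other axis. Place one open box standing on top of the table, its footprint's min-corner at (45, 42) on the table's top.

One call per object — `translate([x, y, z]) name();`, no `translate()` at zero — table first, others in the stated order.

table();
translate([1034, 0, 0]) picture_frame();
translate([45, 42, 711]) open_box();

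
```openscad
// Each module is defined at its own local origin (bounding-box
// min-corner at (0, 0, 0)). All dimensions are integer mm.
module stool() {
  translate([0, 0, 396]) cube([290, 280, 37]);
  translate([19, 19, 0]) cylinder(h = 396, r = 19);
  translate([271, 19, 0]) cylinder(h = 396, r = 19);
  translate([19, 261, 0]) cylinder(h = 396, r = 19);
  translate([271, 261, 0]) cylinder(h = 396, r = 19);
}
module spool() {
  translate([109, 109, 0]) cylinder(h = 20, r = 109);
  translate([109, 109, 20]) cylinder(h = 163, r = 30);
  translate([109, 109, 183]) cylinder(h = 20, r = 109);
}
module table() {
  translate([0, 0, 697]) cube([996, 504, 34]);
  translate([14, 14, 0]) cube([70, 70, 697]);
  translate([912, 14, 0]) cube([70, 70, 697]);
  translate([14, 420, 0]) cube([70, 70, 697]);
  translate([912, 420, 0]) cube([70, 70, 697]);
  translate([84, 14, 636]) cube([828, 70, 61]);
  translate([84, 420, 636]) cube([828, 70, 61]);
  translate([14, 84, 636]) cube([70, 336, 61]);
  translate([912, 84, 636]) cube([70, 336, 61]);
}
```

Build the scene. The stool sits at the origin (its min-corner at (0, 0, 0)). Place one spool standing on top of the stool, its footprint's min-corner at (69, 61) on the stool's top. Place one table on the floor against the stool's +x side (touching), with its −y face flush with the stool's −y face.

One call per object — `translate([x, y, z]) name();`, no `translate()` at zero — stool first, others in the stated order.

stool();
translate([69, 61, 433]) spool();
translate([290, 0, 0]) table();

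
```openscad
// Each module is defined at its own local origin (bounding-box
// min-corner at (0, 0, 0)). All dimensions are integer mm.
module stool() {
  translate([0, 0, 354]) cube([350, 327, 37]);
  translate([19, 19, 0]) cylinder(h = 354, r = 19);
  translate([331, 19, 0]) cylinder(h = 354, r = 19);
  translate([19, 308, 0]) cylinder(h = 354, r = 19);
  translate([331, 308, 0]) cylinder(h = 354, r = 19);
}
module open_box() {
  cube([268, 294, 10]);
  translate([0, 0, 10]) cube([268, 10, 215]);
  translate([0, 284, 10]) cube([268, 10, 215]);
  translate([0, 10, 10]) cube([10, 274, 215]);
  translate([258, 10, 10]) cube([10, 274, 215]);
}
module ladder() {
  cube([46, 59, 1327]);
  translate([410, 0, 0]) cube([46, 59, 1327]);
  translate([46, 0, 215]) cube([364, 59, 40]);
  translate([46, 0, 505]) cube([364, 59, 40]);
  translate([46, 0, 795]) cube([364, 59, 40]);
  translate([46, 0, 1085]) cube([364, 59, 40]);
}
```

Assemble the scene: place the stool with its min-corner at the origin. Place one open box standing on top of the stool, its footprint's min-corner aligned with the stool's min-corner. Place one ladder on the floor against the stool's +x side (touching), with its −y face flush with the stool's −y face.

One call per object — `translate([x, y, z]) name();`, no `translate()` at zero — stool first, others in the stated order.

stool();
translate([0, 0, 391]) open_box();
translate([350, 0, 0]) ladder();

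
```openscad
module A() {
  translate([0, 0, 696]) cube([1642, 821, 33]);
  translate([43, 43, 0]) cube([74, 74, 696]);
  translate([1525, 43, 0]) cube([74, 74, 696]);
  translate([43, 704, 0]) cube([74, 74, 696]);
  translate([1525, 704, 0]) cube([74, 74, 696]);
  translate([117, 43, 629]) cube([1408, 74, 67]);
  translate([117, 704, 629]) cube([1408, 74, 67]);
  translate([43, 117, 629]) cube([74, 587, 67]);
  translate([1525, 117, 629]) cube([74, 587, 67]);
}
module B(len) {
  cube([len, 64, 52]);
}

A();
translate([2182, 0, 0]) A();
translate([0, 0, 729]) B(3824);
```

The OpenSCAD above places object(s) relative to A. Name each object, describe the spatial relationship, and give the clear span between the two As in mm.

Second table starts at x = 2182; first ends at x = 1642; clear span = 2182 − 1642 = 540 mm.

A is a table. B is a beam. A beam spans the tops of two tables. The clear span between the two tables is 540 mm.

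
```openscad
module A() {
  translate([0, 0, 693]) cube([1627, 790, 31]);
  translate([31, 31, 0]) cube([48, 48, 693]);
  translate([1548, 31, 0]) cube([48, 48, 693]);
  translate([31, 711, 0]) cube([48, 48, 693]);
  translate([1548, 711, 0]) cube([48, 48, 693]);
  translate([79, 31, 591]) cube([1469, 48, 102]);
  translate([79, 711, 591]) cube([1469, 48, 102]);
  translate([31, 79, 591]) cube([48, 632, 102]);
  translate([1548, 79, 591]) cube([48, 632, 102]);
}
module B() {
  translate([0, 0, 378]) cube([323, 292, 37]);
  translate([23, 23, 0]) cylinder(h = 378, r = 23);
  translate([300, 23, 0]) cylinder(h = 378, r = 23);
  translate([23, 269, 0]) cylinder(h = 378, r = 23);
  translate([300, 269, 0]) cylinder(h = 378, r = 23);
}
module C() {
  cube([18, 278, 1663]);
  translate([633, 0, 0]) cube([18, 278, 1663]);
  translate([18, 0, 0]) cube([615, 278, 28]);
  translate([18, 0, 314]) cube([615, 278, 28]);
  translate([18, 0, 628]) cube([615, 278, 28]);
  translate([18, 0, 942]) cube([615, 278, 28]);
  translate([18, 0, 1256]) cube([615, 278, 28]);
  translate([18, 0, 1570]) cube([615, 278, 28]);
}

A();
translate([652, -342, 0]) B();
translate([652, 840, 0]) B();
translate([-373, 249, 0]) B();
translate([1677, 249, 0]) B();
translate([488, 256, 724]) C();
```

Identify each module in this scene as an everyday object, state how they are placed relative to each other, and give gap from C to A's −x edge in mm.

The bookshelf's min-x is at 488; the table's min-x is 0; gap = 488 mm.

A is a table. B is a stool. C is a bookshelf. Four stools sit around the table at the −y, +y, −x, +x sides. The bookshelf is on top of the table, centred. The gap from the bookshelf to the table's −x edge is 488 mm.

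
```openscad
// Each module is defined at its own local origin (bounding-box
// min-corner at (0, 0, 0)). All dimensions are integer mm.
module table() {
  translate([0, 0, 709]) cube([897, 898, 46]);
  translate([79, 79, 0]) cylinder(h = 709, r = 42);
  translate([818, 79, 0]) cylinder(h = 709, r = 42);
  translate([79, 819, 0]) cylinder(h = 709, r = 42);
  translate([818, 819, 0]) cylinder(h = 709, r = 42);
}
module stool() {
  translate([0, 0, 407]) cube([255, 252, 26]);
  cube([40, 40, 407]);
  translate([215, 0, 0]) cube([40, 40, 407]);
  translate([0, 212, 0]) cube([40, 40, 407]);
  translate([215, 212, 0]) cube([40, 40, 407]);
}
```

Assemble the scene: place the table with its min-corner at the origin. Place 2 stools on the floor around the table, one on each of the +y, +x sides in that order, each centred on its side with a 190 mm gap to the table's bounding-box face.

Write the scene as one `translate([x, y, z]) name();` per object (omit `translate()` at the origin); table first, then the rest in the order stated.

table();
translate([321, 1088, 0]) stool();
translate([1087, 323, 0]) stool();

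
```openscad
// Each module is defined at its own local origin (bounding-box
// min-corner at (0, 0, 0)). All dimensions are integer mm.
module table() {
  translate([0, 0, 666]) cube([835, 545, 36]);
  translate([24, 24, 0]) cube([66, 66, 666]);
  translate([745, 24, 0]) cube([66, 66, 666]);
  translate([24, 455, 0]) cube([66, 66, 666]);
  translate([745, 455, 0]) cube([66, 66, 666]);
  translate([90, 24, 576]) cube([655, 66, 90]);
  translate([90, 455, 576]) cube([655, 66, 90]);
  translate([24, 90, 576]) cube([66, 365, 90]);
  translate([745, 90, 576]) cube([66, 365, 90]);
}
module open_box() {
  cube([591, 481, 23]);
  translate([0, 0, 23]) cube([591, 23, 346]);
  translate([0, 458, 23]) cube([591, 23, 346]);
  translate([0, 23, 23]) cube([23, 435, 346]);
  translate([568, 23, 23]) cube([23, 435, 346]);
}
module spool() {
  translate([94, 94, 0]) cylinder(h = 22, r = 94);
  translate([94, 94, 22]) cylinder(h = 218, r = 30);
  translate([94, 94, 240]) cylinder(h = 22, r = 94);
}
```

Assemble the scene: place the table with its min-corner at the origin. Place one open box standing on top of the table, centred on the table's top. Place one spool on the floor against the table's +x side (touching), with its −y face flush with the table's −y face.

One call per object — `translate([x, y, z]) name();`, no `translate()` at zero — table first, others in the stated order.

table();
translate([122, 32, 702]) open_box();
translate([835, 0, 0]) spool();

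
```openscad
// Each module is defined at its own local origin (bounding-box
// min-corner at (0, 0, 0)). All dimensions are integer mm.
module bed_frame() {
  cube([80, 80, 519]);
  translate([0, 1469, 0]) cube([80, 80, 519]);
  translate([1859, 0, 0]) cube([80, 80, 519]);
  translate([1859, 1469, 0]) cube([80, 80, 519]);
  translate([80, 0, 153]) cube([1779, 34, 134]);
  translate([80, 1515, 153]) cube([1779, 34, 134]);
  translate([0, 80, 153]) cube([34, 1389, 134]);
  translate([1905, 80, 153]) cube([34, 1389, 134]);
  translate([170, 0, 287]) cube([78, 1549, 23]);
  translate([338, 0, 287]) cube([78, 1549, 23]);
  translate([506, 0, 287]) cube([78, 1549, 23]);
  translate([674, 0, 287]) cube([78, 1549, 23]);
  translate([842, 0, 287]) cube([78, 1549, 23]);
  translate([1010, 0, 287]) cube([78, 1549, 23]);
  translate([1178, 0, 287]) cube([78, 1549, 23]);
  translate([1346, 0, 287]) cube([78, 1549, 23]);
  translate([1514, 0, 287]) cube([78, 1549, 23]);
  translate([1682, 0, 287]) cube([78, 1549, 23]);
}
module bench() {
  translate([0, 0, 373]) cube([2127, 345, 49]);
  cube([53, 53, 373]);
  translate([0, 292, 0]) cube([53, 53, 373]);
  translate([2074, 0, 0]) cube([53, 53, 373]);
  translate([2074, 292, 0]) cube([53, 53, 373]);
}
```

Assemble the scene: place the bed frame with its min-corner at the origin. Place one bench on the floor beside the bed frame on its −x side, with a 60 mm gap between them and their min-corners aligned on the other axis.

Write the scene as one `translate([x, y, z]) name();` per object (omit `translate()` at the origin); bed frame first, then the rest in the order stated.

bed_frame();
translate([-2187, 0, 0]) bench();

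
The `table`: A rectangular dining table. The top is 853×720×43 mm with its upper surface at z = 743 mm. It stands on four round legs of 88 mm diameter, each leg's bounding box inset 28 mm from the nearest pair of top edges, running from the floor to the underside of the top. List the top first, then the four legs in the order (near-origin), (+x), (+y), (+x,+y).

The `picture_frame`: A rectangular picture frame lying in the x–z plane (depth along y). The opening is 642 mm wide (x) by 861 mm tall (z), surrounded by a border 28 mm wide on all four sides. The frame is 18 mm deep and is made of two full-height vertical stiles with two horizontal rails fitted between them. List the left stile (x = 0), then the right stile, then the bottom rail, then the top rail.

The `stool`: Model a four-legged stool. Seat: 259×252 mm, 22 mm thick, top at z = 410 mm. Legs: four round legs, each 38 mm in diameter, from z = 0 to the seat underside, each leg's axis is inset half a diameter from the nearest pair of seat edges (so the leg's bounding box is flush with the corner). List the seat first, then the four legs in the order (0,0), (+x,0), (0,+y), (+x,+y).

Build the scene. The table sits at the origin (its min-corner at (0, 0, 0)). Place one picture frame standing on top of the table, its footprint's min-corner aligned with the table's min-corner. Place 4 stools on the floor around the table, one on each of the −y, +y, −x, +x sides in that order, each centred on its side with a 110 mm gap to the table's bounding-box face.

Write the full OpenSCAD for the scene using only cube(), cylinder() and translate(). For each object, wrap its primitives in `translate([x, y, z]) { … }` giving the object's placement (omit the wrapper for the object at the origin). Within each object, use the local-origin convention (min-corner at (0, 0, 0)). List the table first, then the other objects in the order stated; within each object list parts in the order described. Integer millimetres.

translate([0, 0, 700]) cube([853, 720, 43]);
translate([72, 72, 0]) cylinder(h = 700, r = 44);
translate([781, 72, 0]) cylinder(h = 700, r = 44);
translate([72, 648, 0]) cylinder(h = 700, r = 44);
translate([781, 648, 0]) cylinder(h = 700, r = 44);
translate([0, 0, 743]) {
  cube([28, 18, 917]);
  translate([670, 0, 0]) cube([28, 18, 917]);
  translate([28, 0, 0]) cube([642, 18, 28]);
  translate([28, 0, 889]) cube([642, 18, 28]);
}
translate([297, -362, 0]) {
  translate([0, 0, 388]) cube([259, 252, 22]);
  translate([19, 19, 0]) cylinder(h = 388, r = 19);
  translate([240, 19, 0]) cylinder(h = 388, r = 19);
  translate([19, 233, 0]) cylinder(h = 388, r = 19);
  translate([240, 233, 0]) cylinder(h = 388, r = 19);
}
translate([297, 830, 0]) {
  translate([0, 0, 388]) cube([259, 252, 22]);
  translate([19, 19, 0]) cylinder(h = 388, r = 19);
  translate([240, 19, 0]) cylinder(h = 388, r = 19);
  translate([19, 233, 0]) cylinder(h = 388, r = 19);
  translate([240, 233, 0]) cylinder(h = 388, r = 19);
}
translate([-369, 234, 0]) {
  translate([0, 0, 388]) cube([259, 252, 22]);
  translate([19, 19, 0]) cylinder(h = 388, r = 19);
  translate([240, 19, 0]) cylinder(h = 388, r = 19);
  translate([19, 233, 0]) cylinder(h = 388, r = 19);
  translate([240, 233, 0]) cylinder(h = 388, r = 19);
}
translate([963, 234, 0]) {
  translate([0, 0, 388]) cube([259, 252, 22]);
  translate([19, 19, 0]) cylinder(h = 388, r = 19);
  translate([240, 19, 0]) cylinder(h = 388, r = 19);
  translate([19, 233, 0]) cylinder(h = 388, r = 19);
  translate([240, 233, 0]) cylinder(h = 388, r = 19);
}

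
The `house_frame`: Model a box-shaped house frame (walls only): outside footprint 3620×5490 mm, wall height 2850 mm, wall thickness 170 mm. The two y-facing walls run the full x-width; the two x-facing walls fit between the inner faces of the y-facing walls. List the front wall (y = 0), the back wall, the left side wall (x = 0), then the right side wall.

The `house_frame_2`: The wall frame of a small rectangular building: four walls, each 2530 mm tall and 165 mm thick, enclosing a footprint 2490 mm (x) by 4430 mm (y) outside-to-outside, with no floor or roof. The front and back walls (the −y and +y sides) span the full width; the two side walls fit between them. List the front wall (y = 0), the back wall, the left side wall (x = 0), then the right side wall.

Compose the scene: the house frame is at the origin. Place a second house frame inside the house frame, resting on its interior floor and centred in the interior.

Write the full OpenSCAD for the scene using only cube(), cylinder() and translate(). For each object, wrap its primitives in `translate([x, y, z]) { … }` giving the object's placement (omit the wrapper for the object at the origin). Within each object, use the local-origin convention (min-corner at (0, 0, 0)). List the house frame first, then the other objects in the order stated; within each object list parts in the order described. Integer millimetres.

cube([3620, 170, 2850]);
translate([0, 5320, 0]) cube([3620, 170, 2850]);
translate([0, 170, 0]) cube([170, 5150, 2850]);
translate([3450, 170, 0]) cube([170, 5150, 2850]);
translate([565, 530, 0]) {
  cube([2490, 165, 2530]);
  translate([0, 4265, 0]) cube([2490, 165, 2530]);
  translate([0, 165, 0]) cube([165, 4100, 2530]);
  translate([2325, 165, 0]) cube([165, 4100, 2530]);
}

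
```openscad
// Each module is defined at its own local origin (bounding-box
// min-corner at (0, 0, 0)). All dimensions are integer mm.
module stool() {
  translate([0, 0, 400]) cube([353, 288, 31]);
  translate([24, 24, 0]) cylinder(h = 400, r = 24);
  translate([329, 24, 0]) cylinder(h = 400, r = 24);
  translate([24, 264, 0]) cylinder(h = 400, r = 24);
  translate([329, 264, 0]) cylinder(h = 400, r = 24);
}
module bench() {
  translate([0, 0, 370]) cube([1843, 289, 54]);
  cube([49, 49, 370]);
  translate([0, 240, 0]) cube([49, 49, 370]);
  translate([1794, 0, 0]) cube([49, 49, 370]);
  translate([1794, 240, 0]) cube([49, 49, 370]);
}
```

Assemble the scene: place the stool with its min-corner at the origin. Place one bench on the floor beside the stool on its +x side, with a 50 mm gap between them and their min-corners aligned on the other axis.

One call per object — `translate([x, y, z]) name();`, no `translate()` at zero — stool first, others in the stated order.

stool();
translate([403, 0, 0]) bench();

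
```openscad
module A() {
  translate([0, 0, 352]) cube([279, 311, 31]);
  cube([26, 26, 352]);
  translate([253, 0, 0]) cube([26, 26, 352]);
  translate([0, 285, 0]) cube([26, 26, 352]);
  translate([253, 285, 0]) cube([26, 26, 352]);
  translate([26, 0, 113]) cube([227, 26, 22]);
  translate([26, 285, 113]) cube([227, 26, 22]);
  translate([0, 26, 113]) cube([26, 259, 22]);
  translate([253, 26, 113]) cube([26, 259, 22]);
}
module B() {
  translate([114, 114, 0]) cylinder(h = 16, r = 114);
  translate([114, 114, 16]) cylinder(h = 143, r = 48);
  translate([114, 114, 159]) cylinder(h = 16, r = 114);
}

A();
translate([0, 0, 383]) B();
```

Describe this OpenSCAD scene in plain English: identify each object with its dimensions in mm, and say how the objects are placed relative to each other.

A is a simple wooden stool: a rectangular seat 279 mm (x) by 311 mm (y), 31 mm thick, top face at z = 383 mm, on four square legs, each 26×26 mm in cross-section. The legs rest on z = 0, each flush with a corner of the seat. Four stretchers, 26 mm wide and 22 mm tall, connect adjacent legs with their undersides at z = 113 mm, each running between the inner faces of the legs it joins and aligned with the legs' outer faces on the other axis.

B is a spool: two coaxial disc flanges of radius 114 mm and thickness 16 mm, joined by a core cylinder of radius 48 mm and height 143 mm. The lower flange rests on z = 0 and the three cylinders share a vertical axis.

The spool is on top of the stool.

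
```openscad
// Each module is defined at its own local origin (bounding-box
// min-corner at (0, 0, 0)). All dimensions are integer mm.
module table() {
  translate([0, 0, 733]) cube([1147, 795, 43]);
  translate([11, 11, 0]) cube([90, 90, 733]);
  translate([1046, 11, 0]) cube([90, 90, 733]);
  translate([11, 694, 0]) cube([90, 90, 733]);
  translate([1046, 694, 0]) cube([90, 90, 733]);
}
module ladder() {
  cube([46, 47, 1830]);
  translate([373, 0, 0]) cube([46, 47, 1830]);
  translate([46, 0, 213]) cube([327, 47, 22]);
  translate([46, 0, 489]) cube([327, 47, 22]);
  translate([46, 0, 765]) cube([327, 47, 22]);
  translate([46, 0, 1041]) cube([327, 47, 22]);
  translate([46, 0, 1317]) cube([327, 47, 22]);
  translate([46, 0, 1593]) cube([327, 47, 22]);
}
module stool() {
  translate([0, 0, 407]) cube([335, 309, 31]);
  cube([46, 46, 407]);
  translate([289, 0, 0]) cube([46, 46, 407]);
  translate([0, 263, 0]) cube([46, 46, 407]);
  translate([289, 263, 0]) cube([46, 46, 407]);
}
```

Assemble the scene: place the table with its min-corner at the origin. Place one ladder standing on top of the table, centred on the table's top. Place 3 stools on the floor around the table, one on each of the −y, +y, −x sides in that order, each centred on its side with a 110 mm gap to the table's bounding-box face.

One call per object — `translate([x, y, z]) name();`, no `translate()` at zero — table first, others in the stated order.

table();
translate([364, 374, 776]) ladder();
translate([406, -419, 0]) stool();
translate([406, 905, 0]) stool();
translate([-445, 243, 0]) stool();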